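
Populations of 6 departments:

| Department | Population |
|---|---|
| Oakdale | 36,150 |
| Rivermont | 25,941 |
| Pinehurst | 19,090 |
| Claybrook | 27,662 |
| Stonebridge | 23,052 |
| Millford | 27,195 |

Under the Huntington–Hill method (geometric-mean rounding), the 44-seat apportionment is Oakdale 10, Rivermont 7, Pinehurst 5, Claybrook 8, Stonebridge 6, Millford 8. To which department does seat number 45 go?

Stonebridge

Priority for the next seat is population ÷ (√(s·(s+1))).
Priorities: Oakdale 3446.767, Rivermont 3466.512, Pinehurst 3485.341, Claybrook 3259.998, Stonebridge 3557.001, Millford 3204.961.
Highest priority: Stonebridge.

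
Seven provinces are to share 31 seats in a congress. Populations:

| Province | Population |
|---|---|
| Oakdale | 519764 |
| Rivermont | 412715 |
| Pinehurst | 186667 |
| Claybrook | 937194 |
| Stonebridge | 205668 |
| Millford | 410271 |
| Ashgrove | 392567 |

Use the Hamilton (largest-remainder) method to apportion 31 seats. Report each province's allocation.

The standard divisor is 3064846/31 = 98866.
Standard quotas: Oakdale 5.2573, Rivermont 4.1745, Pinehurst 1.8881, Claybrook 9.4794, Stonebridge 2.0803, Millford 4.1498, Ashgrove 3.9707.
Lower quotas: Oakdale 5, Rivermont 4, Pinehurst 1, Claybrook 9, Stonebridge 2, Millford 4, Ashgrove 3 (sum 28, leaving 3 seats).
Remainders in descending order: Ashgrove 0.9707, Pinehurst 0.8881, Claybrook 0.4794, Oakdale 0.2573, Rivermont 0.1745, Millford 0.1498, Stonebridge 0.0803.
Largest remainders: Ashgrove, Pinehurst, Claybrook receive the extra seats.

Oakdale 5, Rivermont 4, Pinehurst 2, Claybrook 10, Stonebridge 2, Millford 4, Ashgrove 4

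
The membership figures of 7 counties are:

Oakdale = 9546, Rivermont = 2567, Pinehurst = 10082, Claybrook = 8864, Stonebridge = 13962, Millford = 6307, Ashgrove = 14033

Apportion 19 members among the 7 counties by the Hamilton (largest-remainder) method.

The standard divisor is 65361/19 ≈ 3440.053.
Standard quotas: Oakdale 2.7750, Rivermont 0.7462, Pinehurst 2.9308, Claybrook 2.5767, Stonebridge 4.0587, Millford 1.8334, Ashgrove 4.0793.
Lower quotas: Oakdale 2, Rivermont 0, Pinehurst 2, Claybrook 2, Stonebridge 4, Millford 1, Ashgrove 4 (sum 15, leaving 4 seats).
Remainders in descending order: Pinehurst 0.9308, Millford 0.8334, Oakdale 0.7750, Rivermont 0.7462, Claybrook 0.5767, Ashgrove 0.0793, Stonebridge 0.0587.
Largest remainders: Pinehurst, Millford, Oakdale, Rivermont receive the extra seats.

Oakdale 3, Rivermont 1, Pinehurst 3, Claybrook 2, Stonebridge 4, Millford 2, Ashgrove 4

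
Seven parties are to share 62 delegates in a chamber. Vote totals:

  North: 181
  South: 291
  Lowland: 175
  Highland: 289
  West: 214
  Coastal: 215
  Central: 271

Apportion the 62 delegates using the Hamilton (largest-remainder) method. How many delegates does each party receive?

The standard divisor is 1636/62 ≈ 26.387.
Standard quotas: North 6.859, South 11.028, Lowland 6.632, Highland 10.952, West 8.110, Coastal 8.148, Central 10.270.
Lower quotas: North 6, South 11, Lowland 6, Highland 10, West 8, Coastal 8, Central 10 (sum 59, leaving 3 seats).
Remainders in descending order: Highland 0.952, North 0.859, Lowland 0.632, Central 0.270, Coastal 0.148, West 0.110, South 0.028.
Largest remainders: Highland, North, Lowland receive the extra seats.

North: 7, South: 11, Lowland: 7, Highland: 11, West: 8, Coastal: 8, Central: 10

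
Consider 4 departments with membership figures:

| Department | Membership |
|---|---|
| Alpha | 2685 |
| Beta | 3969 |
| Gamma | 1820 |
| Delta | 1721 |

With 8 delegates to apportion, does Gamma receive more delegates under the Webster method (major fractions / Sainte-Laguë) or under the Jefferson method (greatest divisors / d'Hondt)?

Webster

Webster: Alpha 2, Beta 3, Gamma 2, Delta 1.
Jefferson: Alpha 2, Beta 4, Gamma 1, Delta 1.
Gamma gets 2 under Webster and 1 under Jefferson.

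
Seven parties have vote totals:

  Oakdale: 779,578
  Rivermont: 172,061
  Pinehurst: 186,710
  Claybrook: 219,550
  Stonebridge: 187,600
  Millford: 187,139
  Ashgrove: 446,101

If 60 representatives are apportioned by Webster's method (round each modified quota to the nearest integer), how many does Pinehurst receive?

5

Standard divisor 2178739/60 ≈ 36312.317; standard quotas: Oakdale 21.469, Rivermont 4.738, Pinehurst 5.142, Claybrook 6.046, Stonebridge 5.166, Millford 5.154, Ashgrove 12.285.
Rounding to the nearest integer gives 21, 5, 5, 6, 5, 5, 12 = 59 seats, so the divisor must be adjusted.
With modified divisor 36000: modified quotas Oakdale 21.655, Rivermont 4.779, Pinehurst 5.186, Claybrook 6.099, Stonebridge 5.211, Millford 5.198, Ashgrove 12.392.
Rounding to the nearest integer: Oakdale 22, Rivermont 5, Pinehurst 5, Claybrook 6, Stonebridge 5, Millford 5, Ashgrove 12 (total 60).
Pinehurst receives 5.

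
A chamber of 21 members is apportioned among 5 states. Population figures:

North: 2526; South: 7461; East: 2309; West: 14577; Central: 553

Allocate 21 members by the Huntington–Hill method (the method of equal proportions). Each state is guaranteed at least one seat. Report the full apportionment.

With divisor 1376: modified quotas North 1.836, South 5.422, East 1.678, West 10.594, Central 0.402.
Geometric-mean thresholds: North √(1·2)=1.414, South √(5·6)=5.477, East √(1·2)=1.414, West √(10·11)=10.488, Central (min 1).
Each quota rounded against its threshold gives North 2, South 5, East 2, West 11, Central 1 (total 21).

North 2, South 5, East 2, West 11, Central 1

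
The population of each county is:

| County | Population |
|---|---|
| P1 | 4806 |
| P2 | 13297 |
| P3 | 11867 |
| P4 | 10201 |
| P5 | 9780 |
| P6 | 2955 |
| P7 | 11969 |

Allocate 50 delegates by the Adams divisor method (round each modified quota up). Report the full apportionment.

Standard divisor 64875/50 ≈ 1297.5; standard quotas: P1 3.704, P2 10.248, P3 9.146, P4 7.862, P5 7.538, P6 2.277, P7 9.225.
Rounding up gives 4, 11, 10, 8, 8, 3, 10 = 54 seats, so the divisor must be adjusted.
With modified divisor 1430: modified quotas P1 3.361, P2 9.299, P3 8.299, P4 7.134, P5 6.839, P6 2.066, P7 8.370.
Rounding up: P1 4, P2 10, P3 9, P4 8, P5 7, P6 3, P7 9 (total 50).

P1: 4; P2: 10; P3: 9; P4: 8; P5: 7; P6: 3; P7: 9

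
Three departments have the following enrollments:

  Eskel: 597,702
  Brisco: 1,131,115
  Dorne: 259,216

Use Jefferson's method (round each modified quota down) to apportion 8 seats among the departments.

Standard divisor 1988033/8 ≈ 248504.125; standard quotas: Eskel 2.405, Brisco 4.552, Dorne 1.043.
Rounding down gives 2, 4, 1 = 7 seats, so the divisor must be adjusted.
With modified divisor 212700: modified quotas Eskel 2.810, Brisco 5.318, Dorne 1.219.
Rounding down: Eskel 2, Brisco 5, Dorne 1 (total 8).

Eskel 2, Brisco 5, Dorne 1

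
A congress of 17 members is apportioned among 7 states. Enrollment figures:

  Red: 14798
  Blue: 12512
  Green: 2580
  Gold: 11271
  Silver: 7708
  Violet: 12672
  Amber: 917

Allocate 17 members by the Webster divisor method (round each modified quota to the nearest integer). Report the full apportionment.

Red: 4, Blue: 3, Green: 1, Gold: 3, Silver: 2, Violet: 4, Amber: 0

Standard divisor 62458/17 ≈ 3674; standard quotas: Red 4.028, Blue 3.406, Green 0.702, Gold 3.068, Silver 2.098, Violet 3.449, Amber 0.250.
Rounding to the nearest integer gives 4, 3, 1, 3, 2, 3, 0 = 16 seats, so the divisor must be adjusted.
With modified divisor 3600: modified quotas Red 4.111, Blue 3.476, Green 0.717, Gold 3.131, Silver 2.141, Violet 3.520, Amber 0.255.
Rounding to the nearest integer: Red 4, Blue 3, Green 1, Gold 3, Silver 2, Violet 4, Amber 0 (total 17).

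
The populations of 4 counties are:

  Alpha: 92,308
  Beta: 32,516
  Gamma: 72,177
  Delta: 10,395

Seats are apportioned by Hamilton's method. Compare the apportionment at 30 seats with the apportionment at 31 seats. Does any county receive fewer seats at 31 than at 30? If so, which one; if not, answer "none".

Delta

At 30 seats: Alpha 13, Beta 5, Gamma 10, Delta 2.
At 31 seats: Alpha 14, Beta 5, Gamma 11, Delta 1.
Delta drops from 2 to 1.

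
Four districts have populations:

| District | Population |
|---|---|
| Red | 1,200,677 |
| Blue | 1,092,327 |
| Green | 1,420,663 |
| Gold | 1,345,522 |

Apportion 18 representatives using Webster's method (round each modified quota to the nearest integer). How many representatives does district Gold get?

Standard divisor 5059189/18 ≈ 281066.056; standard quotas: Red 4.272, Blue 3.886, Green 5.055, Gold 4.787.
Rounding to the nearest integer gives Red 4, Blue 4, Green 5, Gold 5 — total 18, matching the house size, so no adjustment is needed.
Gold receives 5.

5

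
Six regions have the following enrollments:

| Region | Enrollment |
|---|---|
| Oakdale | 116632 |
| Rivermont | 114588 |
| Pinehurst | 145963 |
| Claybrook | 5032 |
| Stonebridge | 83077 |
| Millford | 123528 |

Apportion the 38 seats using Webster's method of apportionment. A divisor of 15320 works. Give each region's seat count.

Oakdale=8, Rivermont=7, Pinehurst=10, Claybrook=0, Stonebridge=5, Millford=8

With modified divisor 15320: modified quotas Oakdale 7.613, Rivermont 7.480, Pinehurst 9.528, Claybrook 0.328, Stonebridge 5.423, Millford 8.063.
Rounding to the nearest integer: Oakdale 8, Rivermont 7, Pinehurst 10, Claybrook 0, Stonebridge 5, Millford 8 (total 38).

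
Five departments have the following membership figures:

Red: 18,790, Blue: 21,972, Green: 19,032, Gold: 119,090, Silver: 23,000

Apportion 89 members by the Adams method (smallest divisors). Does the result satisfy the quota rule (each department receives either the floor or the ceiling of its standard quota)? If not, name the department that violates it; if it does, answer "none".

Standard quotas: Red 8.284, Blue 9.686, Green 8.390, Gold 52.500, Silver 10.139.
Adams allocation: Red 9, Blue 10, Green 9, Gold 51, Silver 10.
Gold has quota 52.500 (lower 52, upper 53) but receives 51 — outside the quota interval.

Gold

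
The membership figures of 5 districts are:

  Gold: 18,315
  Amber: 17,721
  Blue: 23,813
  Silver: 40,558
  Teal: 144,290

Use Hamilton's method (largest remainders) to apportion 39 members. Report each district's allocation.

Gold=3; Amber=3; Blue=4; Silver=6; Teal=23

The standard divisor is 244697/39 ≈ 6274.282.
Standard quotas: Gold 2.9191, Amber 2.8244, Blue 3.7953, Silver 6.4642, Teal 22.9971.
Lower quotas: Gold 2, Amber 2, Blue 3, Silver 6, Teal 22 (sum 35, leaving 4 seats).
Remainders in descending order: Teal 0.9971, Gold 0.9191, Amber 0.8244, Blue 0.7953, Silver 0.4642.
The surplus seats go to Teal, Gold, Amber, Blue.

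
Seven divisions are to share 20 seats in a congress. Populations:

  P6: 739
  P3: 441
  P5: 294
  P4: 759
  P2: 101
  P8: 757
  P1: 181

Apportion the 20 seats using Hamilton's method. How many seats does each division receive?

P6 4, P3 3, P5 2, P4 5, P2 0, P8 5, P1 1

Standard divisor: 3272 ÷ 20 ≈ 163.6.
Standard quotas: P6 4.517, P3 2.696, P5 1.797, P4 4.639, P2 0.617, P8 4.627, P1 1.106.
Lower quotas: P6 4, P3 2, P5 1, P4 4, P2 0, P8 4, P1 1 (sum 16, leaving 4 seats).
Remainders in descending order: P5 0.797, P3 0.696, P4 0.639, P8 0.627, P2 0.617, P6 0.517, P1 0.106.
The surplus seats go to P5, P3, P4, P8.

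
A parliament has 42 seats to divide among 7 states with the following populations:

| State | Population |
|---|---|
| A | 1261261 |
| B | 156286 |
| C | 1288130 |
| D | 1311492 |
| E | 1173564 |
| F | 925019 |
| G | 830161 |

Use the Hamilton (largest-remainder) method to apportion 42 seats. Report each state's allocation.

A=8, B=1, C=8, D=8, E=7, F=5, G=5

The standard divisor is 6945913/42 ≈ 165378.881.
Standard quotas: A 7.6265, B 0.9450, C 7.7890, D 7.9302, E 7.0962, F 5.5933, G 5.0198.
Lower quotas: A 7, B 0, C 7, D 7, E 7, F 5, G 5 (sum 38, leaving 4 seats).
Remainders in descending order: B 0.9450, D 0.9302, C 0.7890, A 0.6265, F 0.5933, E 0.0962, G 0.0198.
The surplus seats go to B, D, C, A.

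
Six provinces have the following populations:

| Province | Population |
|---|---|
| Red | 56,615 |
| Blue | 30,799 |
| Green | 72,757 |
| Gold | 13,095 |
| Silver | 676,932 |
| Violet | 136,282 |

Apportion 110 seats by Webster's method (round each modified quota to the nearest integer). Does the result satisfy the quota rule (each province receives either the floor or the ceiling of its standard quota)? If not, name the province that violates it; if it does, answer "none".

Standard quotas: Red 6.313, Blue 3.434, Green 8.113, Gold 1.460, Silver 75.483, Violet 15.196.
Webster allocation: Red 6, Blue 3, Green 8, Gold 1, Silver 77, Violet 15.
Silver has quota 75.483 (lower 75, upper 76) but receives 77 — outside the quota interval.

Silver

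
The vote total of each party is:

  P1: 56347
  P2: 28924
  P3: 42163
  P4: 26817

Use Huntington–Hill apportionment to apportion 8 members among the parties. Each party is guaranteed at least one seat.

With divisor 19707: modified quotas P1 2.859, P2 1.468, P3 2.139, P4 1.361.
Geometric-mean thresholds: P1 √(2·3)=2.449, P2 √(1·2)=1.414, P3 √(2·3)=2.449, P4 √(1·2)=1.414.
Each quota rounded against its threshold gives P1 3, P2 2, P3 2, P4 1 (total 8).

P1: 3; P2: 2; P3: 2; P4: 1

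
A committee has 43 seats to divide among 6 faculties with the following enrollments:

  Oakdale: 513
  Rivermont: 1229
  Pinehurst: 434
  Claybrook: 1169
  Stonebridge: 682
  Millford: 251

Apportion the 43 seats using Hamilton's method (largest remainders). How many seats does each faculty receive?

The standard divisor is 4278/43 ≈ 99.488.
Standard quotas: Oakdale 5.156, Rivermont 12.353, Pinehurst 4.362, Claybrook 11.750, Stonebridge 6.855, Millford 2.523.
Lower quotas: Oakdale 5, Rivermont 12, Pinehurst 4, Claybrook 11, Stonebridge 6, Millford 2 (sum 40, leaving 3 seats).
Remainders in descending order: Stonebridge 0.855, Claybrook 0.750, Millford 0.523, Pinehurst 0.362, Rivermont 0.353, Oakdale 0.156.
Largest remainders: Stonebridge, Claybrook, Millford receive the extra seats.

Oakdale=5, Rivermont=12, Pinehurst=4, Claybrook=12, Stonebridge=7, Millford=3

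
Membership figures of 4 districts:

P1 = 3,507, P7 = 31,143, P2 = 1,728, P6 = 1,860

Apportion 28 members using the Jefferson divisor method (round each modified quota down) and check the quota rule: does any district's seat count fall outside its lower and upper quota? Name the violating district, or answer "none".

Standard quotas: P1 2.568, P7 22.805, P2 1.265, P6 1.362.
Jefferson allocation: P1 2, P7 24, P2 1, P6 1.
P7 has quota 22.805 (lower 22, upper 23) but receives 24 — outside the quota interval.

P7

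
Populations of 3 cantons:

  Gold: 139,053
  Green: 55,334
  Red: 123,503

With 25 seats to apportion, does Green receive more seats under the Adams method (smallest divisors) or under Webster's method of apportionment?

Adams

Adams: Gold 11, Green 5, Red 9.
Webster: Gold 11, Green 4, Red 10.
Green gets 5 under Adams and 4 under Webster.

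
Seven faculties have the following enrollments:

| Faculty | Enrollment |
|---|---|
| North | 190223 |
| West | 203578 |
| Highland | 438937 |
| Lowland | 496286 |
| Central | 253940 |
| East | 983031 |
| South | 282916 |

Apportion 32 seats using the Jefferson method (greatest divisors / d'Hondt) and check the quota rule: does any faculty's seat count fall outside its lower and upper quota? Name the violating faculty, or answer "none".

Standard quotas: North 2.137, West 2.287, Highland 4.930, Lowland 5.574, Central 2.852, East 11.042, South 3.178.
Jefferson allocation: North 2, West 2, Highland 5, Lowland 6, Central 3, East 11, South 3.
Every allocation lies between the lower and upper quota.

none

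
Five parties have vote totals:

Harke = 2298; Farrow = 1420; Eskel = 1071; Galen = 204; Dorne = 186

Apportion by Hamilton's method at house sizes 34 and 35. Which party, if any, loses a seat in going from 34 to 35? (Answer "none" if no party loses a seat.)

At 34 seats: Harke 15, Farrow 9, Eskel 7, Galen 2, Dorne 1.
At 35 seats: Harke 16, Farrow 10, Eskel 7, Galen 1, Dorne 1.
Galen drops from 2 to 1.

Galen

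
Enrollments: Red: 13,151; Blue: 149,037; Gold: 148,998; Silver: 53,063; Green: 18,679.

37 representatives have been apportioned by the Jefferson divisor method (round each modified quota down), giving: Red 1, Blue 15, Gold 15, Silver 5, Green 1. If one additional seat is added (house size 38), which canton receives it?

Priority for the next seat is population ÷ (current seats + 1).
Priorities: Red 6575.500, Blue 9314.812, Gold 9312.375, Silver 8843.833, Green 9339.500.
Highest priority: Green.

Green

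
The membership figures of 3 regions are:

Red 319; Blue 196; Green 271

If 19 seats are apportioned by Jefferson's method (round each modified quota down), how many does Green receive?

6

Standard divisor 786/19 ≈ 41.368; standard quotas: Red 7.711, Blue 4.738, Green 6.551.
Rounding down gives 7, 4, 6 = 17 seats, so the divisor must be adjusted.
With modified divisor 39: modified quotas Red 8.179, Blue 5.026, Green 6.949.
Rounding down: Red 8, Blue 5, Green 6 (total 19).
Green receives 6.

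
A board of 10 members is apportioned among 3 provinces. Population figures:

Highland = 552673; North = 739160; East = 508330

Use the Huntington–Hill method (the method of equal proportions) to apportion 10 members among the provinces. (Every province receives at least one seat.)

Highland=3, North=4, East=3

With divisor 186403: modified quotas Highland 2.965, North 3.965, East 2.727.
Geometric-mean thresholds: Highland √(2·3)=2.449, North √(3·4)=3.464, East √(2·3)=2.449.
Each quota rounded against its threshold gives Highland 3, North 4, East 3 (total 10).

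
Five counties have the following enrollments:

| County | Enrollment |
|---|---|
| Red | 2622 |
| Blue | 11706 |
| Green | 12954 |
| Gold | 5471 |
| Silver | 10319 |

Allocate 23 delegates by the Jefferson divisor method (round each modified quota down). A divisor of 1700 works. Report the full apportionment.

With modified divisor 1700: modified quotas Red 1.542, Blue 6.886, Green 7.620, Gold 3.218, Silver 6.070.
Rounding down: Red 1, Blue 6, Green 7, Gold 3, Silver 6 (total 23).

Red: 1, Blue: 6, Green: 7, Gold: 3, Silver: 6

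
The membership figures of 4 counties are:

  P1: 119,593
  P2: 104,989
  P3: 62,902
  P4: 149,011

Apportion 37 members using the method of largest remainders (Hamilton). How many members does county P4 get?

13

The standard divisor is 436495/37 ≈ 11797.162.
Standard quotas: P1 10.1374, P2 8.8995, P3 5.3320, P4 12.6311.
Lower quotas: P1 10, P2 8, P3 5, P4 12 (sum 35, leaving 2 seats).
Remainders in descending order: P2 0.8995, P4 0.6311, P3 0.3320, P1 0.1374.
Largest remainders: P2, P4 receive the extra seats.
P4 receives 13.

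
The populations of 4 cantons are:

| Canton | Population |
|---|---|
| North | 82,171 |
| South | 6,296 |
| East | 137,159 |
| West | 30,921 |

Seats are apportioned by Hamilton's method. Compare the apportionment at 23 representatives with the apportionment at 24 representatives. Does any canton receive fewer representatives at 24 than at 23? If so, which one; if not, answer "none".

At 23 seats: North 7, South 1, East 12, West 3.
At 24 seats: North 8, South 0, East 13, West 3.
South drops from 1 to 0.

South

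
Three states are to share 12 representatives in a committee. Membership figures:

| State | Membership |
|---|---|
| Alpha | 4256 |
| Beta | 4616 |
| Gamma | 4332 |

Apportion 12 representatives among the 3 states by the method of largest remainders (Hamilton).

Total 13204; standard divisor 13204/12 ≈ 1100.333.
Standard quotas: Alpha 3.868, Beta 4.195, Gamma 3.937.
Lower quotas: Alpha 3, Beta 4, Gamma 3 (sum 10, leaving 2 seats).
Remainders in descending order: Gamma 0.937, Alpha 0.868, Beta 0.195.
The surplus seats go to Gamma, Alpha.

Alpha 4, Beta 4, Gamma 4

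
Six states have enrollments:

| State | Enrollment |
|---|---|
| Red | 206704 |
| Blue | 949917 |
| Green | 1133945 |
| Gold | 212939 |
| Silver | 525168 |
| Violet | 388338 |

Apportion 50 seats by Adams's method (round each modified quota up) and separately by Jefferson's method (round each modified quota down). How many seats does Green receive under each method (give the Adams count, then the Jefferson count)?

16 and 17

Adams: Red 3, Blue 14, Green 16, Gold 3, Silver 8, Violet 6.
Jefferson: Red 3, Blue 14, Green 17, Gold 3, Silver 8, Violet 5.
Green gets 16 under Adams and 17 under Jefferson.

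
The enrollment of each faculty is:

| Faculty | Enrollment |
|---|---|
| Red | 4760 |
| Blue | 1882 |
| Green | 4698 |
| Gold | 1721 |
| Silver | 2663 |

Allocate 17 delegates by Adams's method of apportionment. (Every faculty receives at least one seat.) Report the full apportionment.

Red 5, Blue 2, Green 5, Gold 2, Silver 3

Standard divisor 15724/17 ≈ 924.941; standard quotas: Red 5.146, Blue 2.035, Green 5.079, Gold 1.861, Silver 2.879.
Rounding up gives 6, 3, 6, 2, 3 = 20 seats, so the divisor must be adjusted.
With modified divisor 1100: modified quotas Red 4.327, Blue 1.711, Green 4.271, Gold 1.565, Silver 2.421.
Rounding up: Red 5, Blue 2, Green 5, Gold 2, Silver 3 (total 17).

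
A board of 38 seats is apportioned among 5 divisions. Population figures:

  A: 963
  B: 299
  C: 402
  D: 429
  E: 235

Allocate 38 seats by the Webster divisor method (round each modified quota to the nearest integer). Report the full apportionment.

Standard divisor 2328/38 ≈ 61.263; standard quotas: A 15.719, B 4.881, C 6.562, D 7.003, E 3.836.
Rounding to the nearest integer gives 16, 5, 7, 7, 4 = 39 seats, so the divisor must be adjusted.
With modified divisor 62.04: modified quotas A 15.522, B 4.819, C 6.480, D 6.915, E 3.788.
Rounding to the nearest integer: A 16, B 5, C 6, D 7, E 4 (total 38).

A 16, B 5, C 6, D 7, E 4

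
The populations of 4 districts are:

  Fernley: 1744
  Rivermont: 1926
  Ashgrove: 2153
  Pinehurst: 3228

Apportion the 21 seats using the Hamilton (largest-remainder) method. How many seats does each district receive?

Fernley 4, Rivermont 4, Ashgrove 5, Pinehurst 8

Standard divisor: 9051 ÷ 21 = 431.
Standard quotas: Fernley 4.046, Rivermont 4.469, Ashgrove 4.995, Pinehurst 7.490.
Lower quotas: Fernley 4, Rivermont 4, Ashgrove 4, Pinehurst 7 (sum 19, leaving 2 seats).
Remainders in descending order: Ashgrove 0.995, Pinehurst 0.490, Rivermont 0.469, Fernley 0.046.
Largest remainders: Ashgrove, Pinehurst receive the extra seats.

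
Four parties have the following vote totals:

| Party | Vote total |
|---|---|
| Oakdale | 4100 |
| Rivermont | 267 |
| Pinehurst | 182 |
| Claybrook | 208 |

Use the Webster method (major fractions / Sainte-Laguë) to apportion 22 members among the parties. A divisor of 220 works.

With modified divisor 220: modified quotas Oakdale 18.636, Rivermont 1.214, Pinehurst 0.827, Claybrook 0.945.
Rounding to the nearest integer: Oakdale 19, Rivermont 1, Pinehurst 1, Claybrook 1 (total 22).

Oakdale 19, Rivermont 1, Pinehurst 1, Claybrook 1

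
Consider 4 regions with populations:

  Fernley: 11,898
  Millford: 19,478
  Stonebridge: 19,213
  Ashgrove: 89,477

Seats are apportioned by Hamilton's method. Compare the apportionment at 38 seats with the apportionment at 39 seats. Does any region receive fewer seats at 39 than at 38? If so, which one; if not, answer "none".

At 38 seats: Fernley 3, Millford 6, Stonebridge 5, Ashgrove 24.
At 39 seats: Fernley 3, Millford 6, Stonebridge 5, Ashgrove 25.
No region's allocation decreased.

none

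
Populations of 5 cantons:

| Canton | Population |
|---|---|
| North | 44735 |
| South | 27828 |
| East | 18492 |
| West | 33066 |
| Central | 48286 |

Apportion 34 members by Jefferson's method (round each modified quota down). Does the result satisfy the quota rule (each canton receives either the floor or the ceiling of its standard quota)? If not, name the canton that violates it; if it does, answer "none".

Standard quotas: North 8.822, South 5.488, East 3.647, West 6.521, Central 9.522.
Jefferson allocation: North 9, South 5, East 3, West 7, Central 10.
Every allocation lies between the lower and upper quota.

none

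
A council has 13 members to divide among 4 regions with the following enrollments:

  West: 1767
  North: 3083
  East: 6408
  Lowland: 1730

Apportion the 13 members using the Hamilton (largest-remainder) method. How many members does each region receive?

Total 12988; standard divisor 12988/13 ≈ 999.077.
Standard quotas: West 1.7686, North 3.0858, East 6.4139, Lowland 1.7316.
Lower quotas: West 1, North 3, East 6, Lowland 1 (sum 11, leaving 2 seats).
Remainders in descending order: West 0.7686, Lowland 0.7316, East 0.4139, North 0.0858.
The surplus seats go to West, Lowland.

West: 2, North: 3, East: 6, Lowland: 2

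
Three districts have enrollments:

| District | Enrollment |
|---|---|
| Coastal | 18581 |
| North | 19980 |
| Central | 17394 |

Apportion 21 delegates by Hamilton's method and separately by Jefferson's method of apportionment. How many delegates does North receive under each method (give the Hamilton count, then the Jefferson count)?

Hamilton: Coastal 7, North 7, Central 7.
Jefferson: Coastal 7, North 8, Central 6.
North gets 7 under Hamilton and 8 under Jefferson.

7 and 8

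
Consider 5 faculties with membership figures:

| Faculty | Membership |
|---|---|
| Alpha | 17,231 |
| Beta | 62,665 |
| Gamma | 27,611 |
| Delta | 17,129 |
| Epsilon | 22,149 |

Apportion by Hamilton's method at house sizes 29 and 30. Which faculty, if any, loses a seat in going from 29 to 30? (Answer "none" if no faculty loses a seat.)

Alpha

At 29 seats: Alpha 4, Beta 12, Gamma 6, Delta 3, Epsilon 4.
At 30 seats: Alpha 3, Beta 13, Gamma 6, Delta 3, Epsilon 5.
Alpha drops from 4 to 3.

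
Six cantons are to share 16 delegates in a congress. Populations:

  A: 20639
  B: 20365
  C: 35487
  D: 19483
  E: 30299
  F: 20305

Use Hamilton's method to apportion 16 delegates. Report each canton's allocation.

Standard divisor: 146578 ÷ 16 ≈ 9161.125.
Standard quotas: A 2.2529, B 2.2230, C 3.8737, D 2.1267, E 3.3073, F 2.2164.
Lower quotas: A 2, B 2, C 3, D 2, E 3, F 2 (sum 14, leaving 2 seats).
Remainders in descending order: C 0.8737, E 0.3073, A 0.2529, B 0.2230, F 0.2164, D 0.1267.
Largest remainders: C, E receive the extra seats.

A: 2, B: 2, C: 4, D: 2, E: 4, F: 2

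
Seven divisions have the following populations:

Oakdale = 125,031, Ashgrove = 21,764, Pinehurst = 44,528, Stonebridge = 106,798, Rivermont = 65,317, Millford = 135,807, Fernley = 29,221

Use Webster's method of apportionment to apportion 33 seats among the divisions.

Standard divisor 528466/33 ≈ 16014.121; standard quotas: Oakdale 7.808, Ashgrove 1.359, Pinehurst 2.781, Stonebridge 6.669, Rivermont 4.079, Millford 8.480, Fernley 1.825.
Rounding to the nearest integer gives Oakdale 8, Ashgrove 1, Pinehurst 3, Stonebridge 7, Rivermont 4, Millford 8, Fernley 2 — total 33, matching the house size, so no adjustment is needed.

Oakdale=8, Ashgrove=1, Pinehurst=3, Stonebridge=7, Rivermont=4, Millford=8, Fernley=2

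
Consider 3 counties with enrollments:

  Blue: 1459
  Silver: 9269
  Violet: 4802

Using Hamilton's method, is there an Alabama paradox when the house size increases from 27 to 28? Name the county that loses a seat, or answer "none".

At 27 seats: Blue 3, Silver 16, Violet 8.
At 28 seats: Blue 2, Silver 17, Violet 9.
Blue drops from 3 to 2.

Blue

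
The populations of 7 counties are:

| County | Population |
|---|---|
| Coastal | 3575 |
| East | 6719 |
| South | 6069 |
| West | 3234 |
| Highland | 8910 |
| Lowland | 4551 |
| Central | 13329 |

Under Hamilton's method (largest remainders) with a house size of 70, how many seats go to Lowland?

7

Total 46387; standard divisor 46387/70 ≈ 662.671.
Standard quotas: Coastal 5.3948, East 10.1393, South 9.1584, West 4.8802, Highland 13.4456, Lowland 6.8677, Central 20.1140.
Lower quotas: Coastal 5, East 10, South 9, West 4, Highland 13, Lowland 6, Central 20 (sum 67, leaving 3 seats).
Remainders in descending order: West 0.8802, Lowland 0.8677, Highland 0.4456, Coastal 0.3948, South 0.1584, East 0.1393, Central 0.1140.
The surplus seats go to West, Lowland, Highland.
Lowland receives 7.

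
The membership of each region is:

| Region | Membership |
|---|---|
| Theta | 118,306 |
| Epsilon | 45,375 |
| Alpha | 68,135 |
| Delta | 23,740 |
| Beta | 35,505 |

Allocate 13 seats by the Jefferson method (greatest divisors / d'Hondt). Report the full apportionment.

Theta: 6, Epsilon: 2, Alpha: 3, Delta: 1, Beta: 1

Standard divisor 291061/13 ≈ 22389.308; standard quotas: Theta 5.284, Epsilon 2.027, Alpha 3.043, Delta 1.060, Beta 1.586.
Rounding down gives 5, 2, 3, 1, 1 = 12 seats, so the divisor must be adjusted.
With modified divisor 18700: modified quotas Theta 6.327, Epsilon 2.426, Alpha 3.644, Delta 1.270, Beta 1.899.
Rounding down: Theta 6, Epsilon 2, Alpha 3, Delta 1, Beta 1 (total 13).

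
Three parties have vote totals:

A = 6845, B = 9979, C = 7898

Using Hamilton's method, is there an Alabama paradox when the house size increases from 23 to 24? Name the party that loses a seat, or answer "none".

A

At 23 seats: A 7, B 9, C 7.
At 24 seats: A 6, B 10, C 8.
A drops from 7 to 6.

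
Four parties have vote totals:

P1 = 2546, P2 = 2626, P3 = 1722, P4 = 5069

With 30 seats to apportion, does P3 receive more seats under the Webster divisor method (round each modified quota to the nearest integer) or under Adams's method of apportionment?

Adams

Webster: P1 6, P2 7, P3 4, P4 13.
Adams: P1 6, P2 7, P3 5, P4 12.
P3 gets 4 under Webster and 5 under Adams.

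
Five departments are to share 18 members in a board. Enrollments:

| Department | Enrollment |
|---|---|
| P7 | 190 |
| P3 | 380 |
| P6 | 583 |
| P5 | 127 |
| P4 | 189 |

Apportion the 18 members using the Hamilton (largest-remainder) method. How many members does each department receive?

The standard divisor is 1469/18 ≈ 81.611.
Standard quotas: P7 2.328, P3 4.656, P6 7.144, P5 1.556, P4 2.316.
Lower quotas: P7 2, P3 4, P6 7, P5 1, P4 2 (sum 16, leaving 2 seats).
Remainders in descending order: P3 0.656, P5 0.556, P7 0.328, P4 0.316, P6 0.144.
Largest remainders: P3, P5 receive the extra seats.

P7: 2, P3: 5, P6: 7, P5: 2, P4: 2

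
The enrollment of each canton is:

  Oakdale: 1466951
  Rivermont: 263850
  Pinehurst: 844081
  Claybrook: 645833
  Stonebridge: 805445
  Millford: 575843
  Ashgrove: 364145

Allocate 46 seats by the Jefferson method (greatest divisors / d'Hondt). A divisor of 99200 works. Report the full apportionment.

Oakdale=14, Rivermont=2, Pinehurst=8, Claybrook=6, Stonebridge=8, Millford=5, Ashgrove=3

With modified divisor 99200: modified quotas Oakdale 14.788, Rivermont 2.660, Pinehurst 8.509, Claybrook 6.510, Stonebridge 8.119, Millford 5.805, Ashgrove 3.671.
Rounding down: Oakdale 14, Rivermont 2, Pinehurst 8, Claybrook 6, Stonebridge 8, Millford 5, Ashgrove 3 (total 46).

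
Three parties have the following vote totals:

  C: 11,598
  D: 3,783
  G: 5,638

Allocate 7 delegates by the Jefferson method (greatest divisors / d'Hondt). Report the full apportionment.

Standard divisor 21019/7 ≈ 3002.714; standard quotas: C 3.863, D 1.260, G 1.878.
Rounding down gives 3, 1, 1 = 5 seats, so the divisor must be adjusted.
With modified divisor 2600: modified quotas C 4.461, D 1.455, G 2.168.
Rounding down: C 4, D 1, G 2 (total 7).

C 4, D 1, G 2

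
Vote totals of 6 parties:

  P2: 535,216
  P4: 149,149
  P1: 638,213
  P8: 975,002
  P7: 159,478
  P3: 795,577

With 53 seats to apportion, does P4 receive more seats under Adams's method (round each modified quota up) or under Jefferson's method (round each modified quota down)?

Adams: P2 9, P4 3, P1 10, P8 15, P7 3, P3 13.
Jefferson: P2 9, P4 2, P1 11, P8 16, P7 2, P3 13.
P4 gets 3 under Adams and 2 under Jefferson.

Adams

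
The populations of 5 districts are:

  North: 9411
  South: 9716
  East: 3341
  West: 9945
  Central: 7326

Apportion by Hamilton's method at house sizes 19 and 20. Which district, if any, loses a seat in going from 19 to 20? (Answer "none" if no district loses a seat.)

At 19 seats: North 4, South 5, East 2, West 5, Central 3.
At 20 seats: North 5, South 5, East 1, West 5, Central 4.
East drops from 2 to 1.

East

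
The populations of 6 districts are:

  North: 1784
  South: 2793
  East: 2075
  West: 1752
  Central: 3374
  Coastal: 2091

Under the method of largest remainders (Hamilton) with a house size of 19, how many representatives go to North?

The standard divisor is 13869/19 ≈ 729.947.
Standard quotas: North 2.444, South 3.826, East 2.843, West 2.400, Central 4.622, Coastal 2.865.
Lower quotas: North 2, South 3, East 2, West 2, Central 4, Coastal 2 (sum 15, leaving 4 seats).
Remainders in descending order: Coastal 0.865, East 0.843, South 0.826, Central 0.622, North 0.444, West 0.400.
The surplus seats go to Coastal, East, South, Central.
North receives 2.

2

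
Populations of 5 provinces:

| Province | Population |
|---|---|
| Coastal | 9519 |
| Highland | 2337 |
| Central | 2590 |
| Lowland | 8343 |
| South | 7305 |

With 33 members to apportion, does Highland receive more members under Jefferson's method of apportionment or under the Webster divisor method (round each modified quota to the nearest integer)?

Webster

Jefferson: Coastal 11, Highland 2, Central 3, Lowland 9, South 8.
Webster: Coastal 10, Highland 3, Central 3, Lowland 9, South 8.
Highland gets 2 under Jefferson and 3 under Webster.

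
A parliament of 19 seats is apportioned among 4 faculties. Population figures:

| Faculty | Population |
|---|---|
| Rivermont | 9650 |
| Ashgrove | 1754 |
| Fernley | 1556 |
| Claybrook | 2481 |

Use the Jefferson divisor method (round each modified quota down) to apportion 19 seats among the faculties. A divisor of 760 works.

With modified divisor 760: modified quotas Rivermont 12.697, Ashgrove 2.308, Fernley 2.047, Claybrook 3.264.
Rounding down: Rivermont 12, Ashgrove 2, Fernley 2, Claybrook 3 (total 19).

Rivermont: 12, Ashgrove: 2, Fernley: 2, Claybrook: 3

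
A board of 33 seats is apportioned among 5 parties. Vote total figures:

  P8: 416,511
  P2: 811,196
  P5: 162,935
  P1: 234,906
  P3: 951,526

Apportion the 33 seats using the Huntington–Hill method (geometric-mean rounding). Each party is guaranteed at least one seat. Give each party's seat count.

With divisor 76764: modified quotas P8 5.426, P2 10.567, P5 2.123, P1 3.060, P3 12.395.
Geometric-mean thresholds: P8 √(5·6)=5.477, P2 √(10·11)=10.488, P5 √(2·3)=2.449, P1 √(3·4)=3.464, P3 √(12·13)=12.490.
Each quota rounded against its threshold gives P8 5, P2 11, P5 2, P1 3, P3 12 (total 33).

P8: 5; P2: 11; P5: 2; P1: 3; P3: 12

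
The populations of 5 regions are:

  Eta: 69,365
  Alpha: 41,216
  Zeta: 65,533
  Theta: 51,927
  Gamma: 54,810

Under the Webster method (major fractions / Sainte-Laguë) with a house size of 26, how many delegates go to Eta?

Standard divisor 282851/26 ≈ 10878.885; standard quotas: Eta 6.376, Alpha 3.789, Zeta 6.024, Theta 4.773, Gamma 5.038.
Rounding to the nearest integer gives Eta 6, Alpha 4, Zeta 6, Theta 5, Gamma 5 — total 26, matching the house size, so no adjustment is needed.
Eta receives 6.

6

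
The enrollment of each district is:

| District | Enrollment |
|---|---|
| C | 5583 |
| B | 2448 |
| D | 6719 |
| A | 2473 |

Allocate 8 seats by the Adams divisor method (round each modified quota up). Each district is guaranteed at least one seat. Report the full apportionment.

Standard divisor 17223/8 ≈ 2152.875; standard quotas: C 2.593, B 1.137, D 3.121, A 1.149.
Rounding up gives 3, 2, 4, 2 = 11 seats, so the divisor must be adjusted.
With modified divisor 2600: modified quotas C 2.147, B 0.942, D 2.584, A 0.951.
Rounding up: C 3, B 1, D 3, A 1 (total 8).

C=3, B=1, D=3, A=1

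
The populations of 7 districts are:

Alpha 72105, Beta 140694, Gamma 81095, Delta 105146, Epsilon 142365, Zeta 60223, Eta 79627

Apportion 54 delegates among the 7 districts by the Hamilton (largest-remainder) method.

Alpha 6, Beta 11, Gamma 7, Delta 8, Epsilon 11, Zeta 5, Eta 6

Total 681255; standard divisor 681255/54 ≈ 12615.833.
Standard quotas: Alpha 5.7154, Beta 11.1522, Gamma 6.4280, Delta 8.3344, Epsilon 11.2846, Zeta 4.7736, Eta 6.3117.
Lower quotas: Alpha 5, Beta 11, Gamma 6, Delta 8, Epsilon 11, Zeta 4, Eta 6 (sum 51, leaving 3 seats).
Remainders in descending order: Zeta 0.7736, Alpha 0.7154, Gamma 0.4280, Delta 0.3344, Eta 0.3117, Epsilon 0.2846, Beta 0.1522.
Largest remainders: Zeta, Alpha, Gamma receive the extra seats.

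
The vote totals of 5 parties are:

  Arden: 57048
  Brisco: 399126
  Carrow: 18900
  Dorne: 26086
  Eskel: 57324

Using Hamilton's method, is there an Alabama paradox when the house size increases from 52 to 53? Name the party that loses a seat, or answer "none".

At 52 seats: Arden 5, Brisco 37, Carrow 2, Dorne 3, Eskel 5.
At 53 seats: Arden 5, Brisco 38, Carrow 2, Dorne 3, Eskel 5.
No party's allocation decreased.

none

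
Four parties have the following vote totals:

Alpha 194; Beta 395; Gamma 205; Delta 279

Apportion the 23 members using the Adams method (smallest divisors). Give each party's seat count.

Standard divisor 1073/23 ≈ 46.652; standard quotas: Alpha 4.158, Beta 8.467, Gamma 4.394, Delta 5.980.
Rounding up gives 5, 9, 5, 6 = 25 seats, so the divisor must be adjusted.
With modified divisor 50: modified quotas Alpha 3.880, Beta 7.900, Gamma 4.100, Delta 5.580.
Rounding up: Alpha 4, Beta 8, Gamma 5, Delta 6 (total 23).

Alpha=4; Beta=8; Gamma=5; Delta=6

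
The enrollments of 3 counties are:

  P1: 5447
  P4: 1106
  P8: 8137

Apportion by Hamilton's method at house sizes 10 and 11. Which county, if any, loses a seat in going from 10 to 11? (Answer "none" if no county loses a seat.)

none

At 10 seats: P1 4, P4 1, P8 5.
At 11 seats: P1 4, P4 1, P8 6.
No county's allocation decreased.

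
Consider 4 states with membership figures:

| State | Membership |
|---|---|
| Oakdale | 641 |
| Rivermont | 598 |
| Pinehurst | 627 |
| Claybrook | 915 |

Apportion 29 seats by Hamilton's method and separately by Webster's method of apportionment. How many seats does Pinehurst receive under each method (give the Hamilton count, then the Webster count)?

6 and 7

Hamilton: Oakdale 7, Rivermont 6, Pinehurst 6, Claybrook 10.
Webster: Oakdale 7, Rivermont 6, Pinehurst 7, Claybrook 9.
Pinehurst gets 6 under Hamilton and 7 under Webster.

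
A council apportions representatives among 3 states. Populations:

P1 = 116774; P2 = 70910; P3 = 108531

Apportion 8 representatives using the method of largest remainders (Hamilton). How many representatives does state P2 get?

Total 296215; standard divisor 296215/8 ≈ 37026.875.
Standard quotas: P1 3.1538, P2 1.9151, P3 2.9311.
Lower quotas: P1 3, P2 1, P3 2 (sum 6, leaving 2 seats).
Remainders in descending order: P3 0.9311, P2 0.9151, P1 0.1538.
The surplus seats go to P3, P2.
P2 receives 2.

2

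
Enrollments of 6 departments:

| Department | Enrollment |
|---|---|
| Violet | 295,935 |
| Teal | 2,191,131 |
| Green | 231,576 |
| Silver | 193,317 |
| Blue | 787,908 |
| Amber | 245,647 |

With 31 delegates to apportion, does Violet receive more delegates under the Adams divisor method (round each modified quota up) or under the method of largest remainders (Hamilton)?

Adams

Adams: Violet 3, Teal 16, Green 2, Silver 2, Blue 6, Amber 2.
Hamilton: Violet 2, Teal 17, Green 2, Silver 2, Blue 6, Amber 2.
Violet gets 3 under Adams and 2 under Hamilton.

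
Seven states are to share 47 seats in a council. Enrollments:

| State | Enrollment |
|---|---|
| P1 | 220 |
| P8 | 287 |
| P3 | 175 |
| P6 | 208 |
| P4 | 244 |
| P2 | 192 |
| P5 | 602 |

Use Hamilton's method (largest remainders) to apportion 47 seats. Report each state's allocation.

P1=5, P8=7, P3=4, P6=5, P4=6, P2=5, P5=15

Standard divisor: 1928 ÷ 47 ≈ 41.021.
Standard quotas: P1 5.363, P8 6.996, P3 4.266, P6 5.071, P4 5.948, P2 4.680, P5 14.675.
Lower quotas: P1 5, P8 6, P3 4, P6 5, P4 5, P2 4, P5 14 (sum 43, leaving 4 seats).
Remainders in descending order: P8 0.996, P4 0.948, P2 0.680, P5 0.675, P1 0.363, P3 0.266, P6 0.071.
Largest remainders: P8, P4, P2, P5 receive the extra seats.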